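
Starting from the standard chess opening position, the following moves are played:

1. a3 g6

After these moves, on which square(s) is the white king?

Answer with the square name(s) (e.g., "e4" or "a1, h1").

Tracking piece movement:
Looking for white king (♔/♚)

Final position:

  a b c d e f g h
  ─────────────────
8│♜ ♞ ♝ ♛ ♚ ♝ ♞ ♜│8
7│♟ ♟ ♟ ♟ ♟ ♟ · ♟│7
6│· · · · · · ♟ ·│6
5│· · · · · · · ·│5
4│· · · · · · · ·│4
3│♙ · · · · · · ·│3
2│· ♙ ♙ ♙ ♙ ♙ ♙ ♙│2
1│♖ ♘ ♗ ♕ ♔ ♗ ♘ ♖│1
  ─────────────────
  a b c d e f g h


e1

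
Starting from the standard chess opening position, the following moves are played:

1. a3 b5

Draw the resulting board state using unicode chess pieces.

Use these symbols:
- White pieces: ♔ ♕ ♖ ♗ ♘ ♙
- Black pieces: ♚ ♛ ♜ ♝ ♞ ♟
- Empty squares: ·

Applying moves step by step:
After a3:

♜ ♞ ♝ ♛ ♚ ♝ ♞ ♜
♟ ♟ ♟ ♟ ♟ ♟ ♟ ♟
· · · · · · · ·
· · · · · · · ·
· · · · · · · ·
♙ · · · · · · ·
· ♙ ♙ ♙ ♙ ♙ ♙ ♙
♖ ♘ ♗ ♕ ♔ ♗ ♘ ♖


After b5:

♜ ♞ ♝ ♛ ♚ ♝ ♞ ♜
♟ · ♟ ♟ ♟ ♟ ♟ ♟
· · · · · · · ·
· ♟ · · · · · ·
· · · · · · · ·
♙ · · · · · · ·
· ♙ ♙ ♙ ♙ ♙ ♙ ♙
♖ ♘ ♗ ♕ ♔ ♗ ♘ ♖



  a b c d e f g h
  ─────────────────
8│♜ ♞ ♝ ♛ ♚ ♝ ♞ ♜│8
7│♟ · ♟ ♟ ♟ ♟ ♟ ♟│7
6│· · · · · · · ·│6
5│· ♟ · · · · · ·│5
4│· · · · · · · ·│4
3│♙ · · · · · · ·│3
2│· ♙ ♙ ♙ ♙ ♙ ♙ ♙│2
1│♖ ♘ ♗ ♕ ♔ ♗ ♘ ♖│1
  ─────────────────
  a b c d e f g h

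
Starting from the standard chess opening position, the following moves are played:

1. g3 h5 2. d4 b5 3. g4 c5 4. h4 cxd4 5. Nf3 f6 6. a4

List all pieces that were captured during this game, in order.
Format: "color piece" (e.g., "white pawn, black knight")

Tracking captures:
  cxd4: captured white pawn

white pawn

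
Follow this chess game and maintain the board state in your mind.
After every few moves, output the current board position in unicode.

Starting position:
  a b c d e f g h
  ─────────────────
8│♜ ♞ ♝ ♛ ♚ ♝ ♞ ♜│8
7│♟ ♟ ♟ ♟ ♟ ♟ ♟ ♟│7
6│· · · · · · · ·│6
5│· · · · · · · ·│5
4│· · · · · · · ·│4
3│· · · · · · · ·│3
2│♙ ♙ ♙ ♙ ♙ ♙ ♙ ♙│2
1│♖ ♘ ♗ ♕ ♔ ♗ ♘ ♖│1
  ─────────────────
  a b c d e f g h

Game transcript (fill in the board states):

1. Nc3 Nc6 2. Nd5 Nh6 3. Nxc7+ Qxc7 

  a b c d e f g h
  ─────────────────
8│♜ · ♝ · ♚ ♝ · ♜│8
7│♟ ♟ ♛ ♟ ♟ ♟ ♟ ♟│7
6│· · ♞ · · · · ♞│6
5│· · · · · · · ·│5
4│· · · · · · · ·│4
3│· · · · · · · ·│3
2│♙ ♙ ♙ ♙ ♙ ♙ ♙ ♙│2
1│♖ · ♗ ♕ ♔ ♗ ♘ ♖│1
  ─────────────────
  a b c d e f g h

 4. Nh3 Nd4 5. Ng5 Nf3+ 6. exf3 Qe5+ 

  a b c d e f g h
  ─────────────────
8│♜ · ♝ · ♚ ♝ · ♜│8
7│♟ ♟ · ♟ ♟ ♟ ♟ ♟│7
6│· · · · · · · ♞│6
5│· · · · ♛ · ♘ ·│5
4│· · · · · · · ·│4
3│· · · · · ♙ · ·│3
2│♙ ♙ ♙ ♙ · ♙ ♙ ♙│2
1│♖ · ♗ ♕ ♔ ♗ · ♖│1
  ─────────────────
  a b c d e f g h

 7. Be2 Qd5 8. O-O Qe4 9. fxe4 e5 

  a b c d e f g h
  ─────────────────
8│♜ · ♝ · ♚ ♝ · ♜│8
7│♟ ♟ · ♟ · ♟ ♟ ♟│7
6│· · · · · · · ♞│6
5│· · · · ♟ · ♘ ·│5
4│· · · · ♙ · · ·│4
3│· · · · · · · ·│3
2│♙ ♙ ♙ ♙ ♗ ♙ ♙ ♙│2
1│♖ · ♗ ♕ · ♖ ♔ ·│1
  ─────────────────
  a b c d e f g h

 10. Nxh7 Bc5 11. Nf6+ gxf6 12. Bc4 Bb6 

  a b c d e f g h
  ─────────────────
8│♜ · ♝ · ♚ · · ♜│8
7│♟ ♟ · ♟ · ♟ · ·│7
6│· ♝ · · · ♟ · ♞│6
5│· · · · ♟ · · ·│5
4│· · ♗ · ♙ · · ·│4
3│· · · · · · · ·│3
2│♙ ♙ ♙ ♙ · ♙ ♙ ♙│2
1│♖ · ♗ ♕ · ♖ ♔ ·│1
  ─────────────────
  a b c d e f g h

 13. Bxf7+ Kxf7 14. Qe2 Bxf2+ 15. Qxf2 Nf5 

  a b c d e f g h
  ─────────────────
8│♜ · ♝ · · · · ♜│8
7│♟ ♟ · ♟ · ♚ · ·│7
6│· · · · · ♟ · ·│6
5│· · · · ♟ ♞ · ·│5
4│· · · · ♙ · · ·│4
3│· · · · · · · ·│3
2│♙ ♙ ♙ ♙ · ♕ ♙ ♙│2
1│♖ · ♗ · · ♖ ♔ ·│1
  ─────────────────
  a b c d e f g h



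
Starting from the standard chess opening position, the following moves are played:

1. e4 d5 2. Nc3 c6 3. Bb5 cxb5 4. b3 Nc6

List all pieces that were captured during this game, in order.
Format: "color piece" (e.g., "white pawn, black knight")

Tracking captures:
  cxb5: captured white bishop

white bishop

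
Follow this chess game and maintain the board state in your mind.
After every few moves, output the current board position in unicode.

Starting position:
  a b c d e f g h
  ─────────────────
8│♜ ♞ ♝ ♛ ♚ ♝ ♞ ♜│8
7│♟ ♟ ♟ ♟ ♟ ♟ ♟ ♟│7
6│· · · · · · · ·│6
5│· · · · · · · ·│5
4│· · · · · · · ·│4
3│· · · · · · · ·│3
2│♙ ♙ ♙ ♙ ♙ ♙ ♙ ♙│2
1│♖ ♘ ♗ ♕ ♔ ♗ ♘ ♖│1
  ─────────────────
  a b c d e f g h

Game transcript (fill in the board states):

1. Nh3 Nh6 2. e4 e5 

  a b c d e f g h
  ─────────────────
8│♜ ♞ ♝ ♛ ♚ ♝ · ♜│8
7│♟ ♟ ♟ ♟ · ♟ ♟ ♟│7
6│· · · · · · · ♞│6
5│· · · · ♟ · · ·│5
4│· · · · ♙ · · ·│4
3│· · · · · · · ♘│3
2│♙ ♙ ♙ ♙ · ♙ ♙ ♙│2
1│♖ ♘ ♗ ♕ ♔ ♗ · ♖│1
  ─────────────────
  a b c d e f g h

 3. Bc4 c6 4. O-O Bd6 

  a b c d e f g h
  ─────────────────
8│♜ ♞ ♝ ♛ ♚ · · ♜│8
7│♟ ♟ · ♟ · ♟ ♟ ♟│7
6│· · ♟ ♝ · · · ♞│6
5│· · · · ♟ · · ·│5
4│· · ♗ · ♙ · · ·│4
3│· · · · · · · ♘│3
2│♙ ♙ ♙ ♙ · ♙ ♙ ♙│2
1│♖ ♘ ♗ ♕ · ♖ ♔ ·│1
  ─────────────────
  a b c d e f g h

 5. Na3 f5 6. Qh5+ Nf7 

  a b c d e f g h
  ─────────────────
8│♜ ♞ ♝ ♛ ♚ · · ♜│8
7│♟ ♟ · ♟ · ♞ ♟ ♟│7
6│· · ♟ ♝ · · · ·│6
5│· · · · ♟ ♟ · ♕│5
4│· · ♗ · ♙ · · ·│4
3│♘ · · · · · · ♘│3
2│♙ ♙ ♙ ♙ · ♙ ♙ ♙│2
1│♖ · ♗ · · ♖ ♔ ·│1
  ─────────────────
  a b c d e f g h

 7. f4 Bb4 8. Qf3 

  a b c d e f g h
  ─────────────────
8│♜ ♞ ♝ ♛ ♚ · · ♜│8
7│♟ ♟ · ♟ · ♞ ♟ ♟│7
6│· · ♟ · · · · ·│6
5│· · · · ♟ ♟ · ·│5
4│· ♝ ♗ · ♙ ♙ · ·│4
3│♘ · · · · ♕ · ♘│3
2│♙ ♙ ♙ ♙ · · ♙ ♙│2
1│♖ · ♗ · · ♖ ♔ ·│1
  ─────────────────
  a b c d e f g h


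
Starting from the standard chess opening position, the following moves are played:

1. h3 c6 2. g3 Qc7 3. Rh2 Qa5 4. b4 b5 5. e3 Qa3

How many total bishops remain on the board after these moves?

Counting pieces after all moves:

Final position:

  a b c d e f g h
  ─────────────────
8│♜ ♞ ♝ · ♚ ♝ ♞ ♜│8
7│♟ · · ♟ ♟ ♟ ♟ ♟│7
6│· · ♟ · · · · ·│6
5│· ♟ · · · · · ·│5
4│· ♙ · · · · · ·│4
3│♛ · · · ♙ · ♙ ♙│3
2│♙ · ♙ ♙ · ♙ · ♖│2
1│♖ ♘ ♗ ♕ ♔ ♗ ♘ ·│1
  ─────────────────
  a b c d e f g h


4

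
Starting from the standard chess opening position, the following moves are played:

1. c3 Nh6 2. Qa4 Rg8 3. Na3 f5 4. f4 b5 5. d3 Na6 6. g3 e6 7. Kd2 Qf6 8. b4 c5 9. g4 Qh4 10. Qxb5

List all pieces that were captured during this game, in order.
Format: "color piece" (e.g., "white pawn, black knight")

Tracking captures:
  Qxb5: captured black pawn

black pawn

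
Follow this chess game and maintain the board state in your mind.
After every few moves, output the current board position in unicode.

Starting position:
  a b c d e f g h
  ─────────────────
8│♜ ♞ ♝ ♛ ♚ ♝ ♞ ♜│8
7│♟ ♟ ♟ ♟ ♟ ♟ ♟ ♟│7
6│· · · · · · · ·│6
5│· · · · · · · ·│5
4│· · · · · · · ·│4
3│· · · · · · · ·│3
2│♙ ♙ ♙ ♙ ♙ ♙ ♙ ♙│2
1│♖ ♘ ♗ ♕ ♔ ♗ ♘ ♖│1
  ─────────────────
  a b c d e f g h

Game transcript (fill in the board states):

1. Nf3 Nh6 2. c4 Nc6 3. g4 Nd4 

  a b c d e f g h
  ─────────────────
8│♜ · ♝ ♛ ♚ ♝ · ♜│8
7│♟ ♟ ♟ ♟ ♟ ♟ ♟ ♟│7
6│· · · · · · · ♞│6
5│· · · · · · · ·│5
4│· · ♙ ♞ · · ♙ ·│4
3│· · · · · ♘ · ·│3
2│♙ ♙ · ♙ ♙ ♙ · ♙│2
1│♖ ♘ ♗ ♕ ♔ ♗ · ♖│1
  ─────────────────
  a b c d e f g h

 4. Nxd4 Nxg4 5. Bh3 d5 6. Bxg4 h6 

  a b c d e f g h
  ─────────────────
8│♜ · ♝ ♛ ♚ ♝ · ♜│8
7│♟ ♟ ♟ · ♟ ♟ ♟ ·│7
6│· · · · · · · ♟│6
5│· · · ♟ · · · ·│5
4│· · ♙ ♘ · · ♗ ·│4
3│· · · · · · · ·│3
2│♙ ♙ · ♙ ♙ ♙ · ♙│2
1│♖ ♘ ♗ ♕ ♔ · · ♖│1
  ─────────────────
  a b c d e f g h

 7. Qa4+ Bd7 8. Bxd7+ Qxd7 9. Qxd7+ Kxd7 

  a b c d e f g h
  ─────────────────
8│♜ · · · · ♝ · ♜│8
7│♟ ♟ ♟ ♚ ♟ ♟ ♟ ·│7
6│· · · · · · · ♟│6
5│· · · ♟ · · · ·│5
4│· · ♙ ♘ · · · ·│4
3│· · · · · · · ·│3
2│♙ ♙ · ♙ ♙ ♙ · ♙│2
1│♖ ♘ ♗ · ♔ · · ♖│1
  ─────────────────
  a b c d e f g h

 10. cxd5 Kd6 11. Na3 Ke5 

  a b c d e f g h
  ─────────────────
8│♜ · · · · ♝ · ♜│8
7│♟ ♟ ♟ · ♟ ♟ ♟ ·│7
6│· · · · · · · ♟│6
5│· · · ♙ ♚ · · ·│5
4│· · · ♘ · · · ·│4
3│♘ · · · · · · ·│3
2│♙ ♙ · ♙ ♙ ♙ · ♙│2
1│♖ · ♗ · ♔ · · ♖│1
  ─────────────────
  a b c d e f g h


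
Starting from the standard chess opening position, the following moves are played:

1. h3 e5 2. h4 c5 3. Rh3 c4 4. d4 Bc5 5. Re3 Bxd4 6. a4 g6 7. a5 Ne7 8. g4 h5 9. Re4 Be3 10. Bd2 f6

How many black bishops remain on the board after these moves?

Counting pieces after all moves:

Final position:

  a b c d e f g h
  ─────────────────
8│♜ ♞ ♝ ♛ ♚ · · ♜│8
7│♟ ♟ · ♟ ♞ · · ·│7
6│· · · · · ♟ ♟ ·│6
5│♙ · · · ♟ · · ♟│5
4│· · ♟ · ♖ · ♙ ♙│4
3│· · · · ♝ · · ·│3
2│· ♙ ♙ ♗ ♙ ♙ · ·│2
1│♖ ♘ · ♕ ♔ ♗ ♘ ·│1
  ─────────────────
  a b c d e f g h


2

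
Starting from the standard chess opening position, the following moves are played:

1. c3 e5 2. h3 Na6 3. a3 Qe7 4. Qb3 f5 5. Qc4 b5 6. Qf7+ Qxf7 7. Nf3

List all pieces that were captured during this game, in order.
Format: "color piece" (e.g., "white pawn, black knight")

Tracking captures:
  Qxf7: captured white queen

white queen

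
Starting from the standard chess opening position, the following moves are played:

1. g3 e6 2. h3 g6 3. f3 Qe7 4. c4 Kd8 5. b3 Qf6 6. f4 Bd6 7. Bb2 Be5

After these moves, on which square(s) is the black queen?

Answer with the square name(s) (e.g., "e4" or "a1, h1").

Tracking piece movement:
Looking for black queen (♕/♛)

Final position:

  a b c d e f g h
  ─────────────────
8│♜ ♞ ♝ ♚ · · ♞ ♜│8
7│♟ ♟ ♟ ♟ · ♟ · ♟│7
6│· · · · ♟ ♛ ♟ ·│6
5│· · · · ♝ · · ·│5
4│· · ♙ · · ♙ · ·│4
3│· ♙ · · · · ♙ ♙│3
2│♙ ♗ · ♙ ♙ · · ·│2
1│♖ ♘ · ♕ ♔ ♗ ♘ ♖│1
  ─────────────────
  a b c d e f g h


f6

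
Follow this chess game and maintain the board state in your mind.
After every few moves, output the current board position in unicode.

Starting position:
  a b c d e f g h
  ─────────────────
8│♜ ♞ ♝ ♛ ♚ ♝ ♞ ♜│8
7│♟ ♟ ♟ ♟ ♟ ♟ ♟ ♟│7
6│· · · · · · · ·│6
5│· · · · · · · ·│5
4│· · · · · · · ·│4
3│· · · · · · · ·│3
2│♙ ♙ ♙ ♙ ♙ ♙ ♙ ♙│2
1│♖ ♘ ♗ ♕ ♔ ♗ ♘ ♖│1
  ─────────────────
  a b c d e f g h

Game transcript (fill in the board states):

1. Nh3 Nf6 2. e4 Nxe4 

  a b c d e f g h
  ─────────────────
8│♜ ♞ ♝ ♛ ♚ ♝ · ♜│8
7│♟ ♟ ♟ ♟ ♟ ♟ ♟ ♟│7
6│· · · · · · · ·│6
5│· · · · · · · ·│5
4│· · · · ♞ · · ·│4
3│· · · · · · · ♘│3
2│♙ ♙ ♙ ♙ · ♙ ♙ ♙│2
1│♖ ♘ ♗ ♕ ♔ ♗ · ♖│1
  ─────────────────
  a b c d e f g h

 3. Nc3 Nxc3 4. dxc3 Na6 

  a b c d e f g h
  ─────────────────
8│♜ · ♝ ♛ ♚ ♝ · ♜│8
7│♟ ♟ ♟ ♟ ♟ ♟ ♟ ♟│7
6│♞ · · · · · · ·│6
5│· · · · · · · ·│5
4│· · · · · · · ·│4
3│· · ♙ · · · · ♘│3
2│♙ ♙ ♙ · · ♙ ♙ ♙│2
1│♖ · ♗ ♕ ♔ ♗ · ♖│1
  ─────────────────
  a b c d e f g h

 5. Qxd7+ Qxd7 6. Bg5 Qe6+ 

  a b c d e f g h
  ─────────────────
8│♜ · ♝ · ♚ ♝ · ♜│8
7│♟ ♟ ♟ · ♟ ♟ ♟ ♟│7
6│♞ · · · ♛ · · ·│6
5│· · · · · · ♗ ·│5
4│· · · · · · · ·│4
3│· · ♙ · · · · ♘│3
2│♙ ♙ ♙ · · ♙ ♙ ♙│2
1│♖ · · · ♔ ♗ · ♖│1
  ─────────────────
  a b c d e f g h

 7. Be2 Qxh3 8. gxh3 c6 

  a b c d e f g h
  ─────────────────
8│♜ · ♝ · ♚ ♝ · ♜│8
7│♟ ♟ · · ♟ ♟ ♟ ♟│7
6│♞ · ♟ · · · · ·│6
5│· · · · · · ♗ ·│5
4│· · · · · · · ·│4
3│· · ♙ · · · · ♙│3
2│♙ ♙ ♙ · ♗ ♙ · ♙│2
1│♖ · · · ♔ · · ♖│1
  ─────────────────
  a b c d e f g h

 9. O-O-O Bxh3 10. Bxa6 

  a b c d e f g h
  ─────────────────
8│♜ · · · ♚ ♝ · ♜│8
7│♟ ♟ · · ♟ ♟ ♟ ♟│7
6│♗ · ♟ · · · · ·│6
5│· · · · · · ♗ ·│5
4│· · · · · · · ·│4
3│· · ♙ · · · · ♝│3
2│♙ ♙ ♙ · · ♙ · ♙│2
1│· · ♔ ♖ · · · ♖│1
  ─────────────────
  a b c d e f g h


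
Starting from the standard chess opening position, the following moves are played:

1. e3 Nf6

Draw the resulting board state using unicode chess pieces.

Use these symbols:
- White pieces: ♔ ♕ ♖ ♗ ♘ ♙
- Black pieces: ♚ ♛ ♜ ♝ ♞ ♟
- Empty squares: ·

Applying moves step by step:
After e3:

♜ ♞ ♝ ♛ ♚ ♝ ♞ ♜
♟ ♟ ♟ ♟ ♟ ♟ ♟ ♟
· · · · · · · ·
· · · · · · · ·
· · · · · · · ·
· · · · ♙ · · ·
♙ ♙ ♙ ♙ · ♙ ♙ ♙
♖ ♘ ♗ ♕ ♔ ♗ ♘ ♖


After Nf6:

♜ ♞ ♝ ♛ ♚ ♝ · ♜
♟ ♟ ♟ ♟ ♟ ♟ ♟ ♟
· · · · · ♞ · ·
· · · · · · · ·
· · · · · · · ·
· · · · ♙ · · ·
♙ ♙ ♙ ♙ · ♙ ♙ ♙
♖ ♘ ♗ ♕ ♔ ♗ ♘ ♖



  a b c d e f g h
  ─────────────────
8│♜ ♞ ♝ ♛ ♚ ♝ · ♜│8
7│♟ ♟ ♟ ♟ ♟ ♟ ♟ ♟│7
6│· · · · · ♞ · ·│6
5│· · · · · · · ·│5
4│· · · · · · · ·│4
3│· · · · ♙ · · ·│3
2│♙ ♙ ♙ ♙ · ♙ ♙ ♙│2
1│♖ ♘ ♗ ♕ ♔ ♗ ♘ ♖│1
  ─────────────────
  a b c d e f g h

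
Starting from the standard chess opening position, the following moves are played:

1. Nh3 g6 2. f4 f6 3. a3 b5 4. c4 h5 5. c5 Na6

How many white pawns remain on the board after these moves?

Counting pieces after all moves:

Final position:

  a b c d e f g h
  ─────────────────
8│♜ · ♝ ♛ ♚ ♝ ♞ ♜│8
7│♟ · ♟ ♟ ♟ · · ·│7
6│♞ · · · · ♟ ♟ ·│6
5│· ♟ ♙ · · · · ♟│5
4│· · · · · ♙ · ·│4
3│♙ · · · · · · ♘│3
2│· ♙ · ♙ ♙ · ♙ ♙│2
1│♖ ♘ ♗ ♕ ♔ ♗ · ♖│1
  ─────────────────
  a b c d e f g h


8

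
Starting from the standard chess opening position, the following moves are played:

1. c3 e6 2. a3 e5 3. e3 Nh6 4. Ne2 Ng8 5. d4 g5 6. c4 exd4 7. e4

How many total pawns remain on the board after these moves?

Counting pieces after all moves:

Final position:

  a b c d e f g h
  ─────────────────
8│♜ ♞ ♝ ♛ ♚ ♝ ♞ ♜│8
7│♟ ♟ ♟ ♟ · ♟ · ♟│7
6│· · · · · · · ·│6
5│· · · · · · ♟ ·│5
4│· · ♙ ♟ ♙ · · ·│4
3│♙ · · · · · · ·│3
2│· ♙ · · ♘ ♙ ♙ ♙│2
1│♖ ♘ ♗ ♕ ♔ ♗ · ♖│1
  ─────────────────
  a b c d e f g h


15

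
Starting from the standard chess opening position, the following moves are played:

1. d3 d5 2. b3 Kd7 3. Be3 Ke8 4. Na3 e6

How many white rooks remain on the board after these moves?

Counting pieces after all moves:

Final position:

  a b c d e f g h
  ─────────────────
8│♜ ♞ ♝ ♛ ♚ ♝ ♞ ♜│8
7│♟ ♟ ♟ · · ♟ ♟ ♟│7
6│· · · · ♟ · · ·│6
5│· · · ♟ · · · ·│5
4│· · · · · · · ·│4
3│♘ ♙ · ♙ ♗ · · ·│3
2│♙ · ♙ · ♙ ♙ ♙ ♙│2
1│♖ · · ♕ ♔ ♗ ♘ ♖│1
  ─────────────────
  a b c d e f g h


2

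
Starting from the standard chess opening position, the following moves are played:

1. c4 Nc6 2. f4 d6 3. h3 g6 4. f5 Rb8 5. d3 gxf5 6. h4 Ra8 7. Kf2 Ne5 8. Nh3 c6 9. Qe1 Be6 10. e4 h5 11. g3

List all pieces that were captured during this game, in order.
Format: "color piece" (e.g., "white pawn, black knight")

Tracking captures:
  gxf5: captured white pawn

white pawn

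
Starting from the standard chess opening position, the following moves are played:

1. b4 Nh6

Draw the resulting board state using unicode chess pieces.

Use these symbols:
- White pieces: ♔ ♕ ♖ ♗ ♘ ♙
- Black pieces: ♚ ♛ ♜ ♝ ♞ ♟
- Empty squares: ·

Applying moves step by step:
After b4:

♜ ♞ ♝ ♛ ♚ ♝ ♞ ♜
♟ ♟ ♟ ♟ ♟ ♟ ♟ ♟
· · · · · · · ·
· · · · · · · ·
· ♙ · · · · · ·
· · · · · · · ·
♙ · ♙ ♙ ♙ ♙ ♙ ♙
♖ ♘ ♗ ♕ ♔ ♗ ♘ ♖


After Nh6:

♜ ♞ ♝ ♛ ♚ ♝ · ♜
♟ ♟ ♟ ♟ ♟ ♟ ♟ ♟
· · · · · · · ♞
· · · · · · · ·
· ♙ · · · · · ·
· · · · · · · ·
♙ · ♙ ♙ ♙ ♙ ♙ ♙
♖ ♘ ♗ ♕ ♔ ♗ ♘ ♖



  a b c d e f g h
  ─────────────────
8│♜ ♞ ♝ ♛ ♚ ♝ · ♜│8
7│♟ ♟ ♟ ♟ ♟ ♟ ♟ ♟│7
6│· · · · · · · ♞│6
5│· · · · · · · ·│5
4│· ♙ · · · · · ·│4
3│· · · · · · · ·│3
2│♙ · ♙ ♙ ♙ ♙ ♙ ♙│2
1│♖ ♘ ♗ ♕ ♔ ♗ ♘ ♖│1
  ─────────────────
  a b c d e f g h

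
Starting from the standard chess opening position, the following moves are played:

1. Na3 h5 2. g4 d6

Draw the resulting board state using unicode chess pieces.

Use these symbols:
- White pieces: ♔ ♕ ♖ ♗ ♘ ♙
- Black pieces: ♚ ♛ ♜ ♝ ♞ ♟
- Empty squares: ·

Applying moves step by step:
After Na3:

♜ ♞ ♝ ♛ ♚ ♝ ♞ ♜
♟ ♟ ♟ ♟ ♟ ♟ ♟ ♟
· · · · · · · ·
· · · · · · · ·
· · · · · · · ·
♘ · · · · · · ·
♙ ♙ ♙ ♙ ♙ ♙ ♙ ♙
♖ · ♗ ♕ ♔ ♗ ♘ ♖


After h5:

♜ ♞ ♝ ♛ ♚ ♝ ♞ ♜
♟ ♟ ♟ ♟ ♟ ♟ ♟ ·
· · · · · · · ·
· · · · · · · ♟
· · · · · · · ·
♘ · · · · · · ·
♙ ♙ ♙ ♙ ♙ ♙ ♙ ♙
♖ · ♗ ♕ ♔ ♗ ♘ ♖


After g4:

♜ ♞ ♝ ♛ ♚ ♝ ♞ ♜
♟ ♟ ♟ ♟ ♟ ♟ ♟ ·
· · · · · · · ·
· · · · · · · ♟
· · · · · · ♙ ·
♘ · · · · · · ·
♙ ♙ ♙ ♙ ♙ ♙ · ♙
♖ · ♗ ♕ ♔ ♗ ♘ ♖


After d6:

♜ ♞ ♝ ♛ ♚ ♝ ♞ ♜
♟ ♟ ♟ · ♟ ♟ ♟ ·
· · · ♟ · · · ·
· · · · · · · ♟
· · · · · · ♙ ·
♘ · · · · · · ·
♙ ♙ ♙ ♙ ♙ ♙ · ♙
♖ · ♗ ♕ ♔ ♗ ♘ ♖



  a b c d e f g h
  ─────────────────
8│♜ ♞ ♝ ♛ ♚ ♝ ♞ ♜│8
7│♟ ♟ ♟ · ♟ ♟ ♟ ·│7
6│· · · ♟ · · · ·│6
5│· · · · · · · ♟│5
4│· · · · · · ♙ ·│4
3│♘ · · · · · · ·│3
2│♙ ♙ ♙ ♙ ♙ ♙ · ♙│2
1│♖ · ♗ ♕ ♔ ♗ ♘ ♖│1
  ─────────────────
  a b c d e f g h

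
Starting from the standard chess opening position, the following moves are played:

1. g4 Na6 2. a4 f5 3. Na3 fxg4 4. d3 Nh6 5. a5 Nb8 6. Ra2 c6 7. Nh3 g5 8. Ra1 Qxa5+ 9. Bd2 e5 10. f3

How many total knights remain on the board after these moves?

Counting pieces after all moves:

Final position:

  a b c d e f g h
  ─────────────────
8│♜ ♞ ♝ · ♚ ♝ · ♜│8
7│♟ ♟ · ♟ · · · ♟│7
6│· · ♟ · · · · ♞│6
5│♛ · · · ♟ · ♟ ·│5
4│· · · · · · ♟ ·│4
3│♘ · · ♙ · ♙ · ♘│3
2│· ♙ ♙ ♗ ♙ · · ♙│2
1│♖ · · ♕ ♔ ♗ · ♖│1
  ─────────────────
  a b c d e f g h


4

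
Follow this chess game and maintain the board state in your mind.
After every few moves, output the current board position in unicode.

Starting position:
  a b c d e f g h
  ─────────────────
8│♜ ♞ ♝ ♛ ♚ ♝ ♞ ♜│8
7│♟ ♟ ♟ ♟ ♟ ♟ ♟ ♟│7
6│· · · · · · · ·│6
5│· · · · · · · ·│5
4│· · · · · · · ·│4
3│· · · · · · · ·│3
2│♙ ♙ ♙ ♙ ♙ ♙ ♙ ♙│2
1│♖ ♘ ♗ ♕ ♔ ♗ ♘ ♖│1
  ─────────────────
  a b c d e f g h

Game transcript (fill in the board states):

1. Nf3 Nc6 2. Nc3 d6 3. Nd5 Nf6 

  a b c d e f g h
  ─────────────────
8│♜ · ♝ ♛ ♚ ♝ · ♜│8
7│♟ ♟ ♟ · ♟ ♟ ♟ ♟│7
6│· · ♞ ♟ · ♞ · ·│6
5│· · · ♘ · · · ·│5
4│· · · · · · · ·│4
3│· · · · · ♘ · ·│3
2│♙ ♙ ♙ ♙ ♙ ♙ ♙ ♙│2
1│♖ · ♗ ♕ ♔ ♗ · ♖│1
  ─────────────────
  a b c d e f g h

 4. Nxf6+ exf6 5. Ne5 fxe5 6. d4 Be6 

  a b c d e f g h
  ─────────────────
8│♜ · · ♛ ♚ ♝ · ♜│8
7│♟ ♟ ♟ · · ♟ ♟ ♟│7
6│· · ♞ ♟ ♝ · · ·│6
5│· · · · ♟ · · ·│5
4│· · · ♙ · · · ·│4
3│· · · · · · · ·│3
2│♙ ♙ ♙ · ♙ ♙ ♙ ♙│2
1│♖ · ♗ ♕ ♔ ♗ · ♖│1
  ─────────────────
  a b c d e f g h

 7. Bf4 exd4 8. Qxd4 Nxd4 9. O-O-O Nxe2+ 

  a b c d e f g h
  ─────────────────
8│♜ · · ♛ ♚ ♝ · ♜│8
7│♟ ♟ ♟ · · ♟ ♟ ♟│7
6│· · · ♟ ♝ · · ·│6
5│· · · · · · · ·│5
4│· · · · · ♗ · ·│4
3│· · · · · · · ·│3
2│♙ ♙ ♙ · ♞ ♙ ♙ ♙│2
1│· · ♔ ♖ · ♗ · ♖│1
  ─────────────────
  a b c d e f g h

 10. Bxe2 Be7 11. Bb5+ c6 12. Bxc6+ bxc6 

  a b c d e f g h
  ─────────────────
8│♜ · · ♛ ♚ · · ♜│8
7│♟ · · · ♝ ♟ ♟ ♟│7
6│· · ♟ ♟ ♝ · · ·│6
5│· · · · · · · ·│5
4│· · · · · ♗ · ·│4
3│· · · · · · · ·│3
2│♙ ♙ ♙ · · ♙ ♙ ♙│2
1│· · ♔ ♖ · · · ♖│1
  ─────────────────
  a b c d e f g h

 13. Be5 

  a b c d e f g h
  ─────────────────
8│♜ · · ♛ ♚ · · ♜│8
7│♟ · · · ♝ ♟ ♟ ♟│7
6│· · ♟ ♟ ♝ · · ·│6
5│· · · · ♗ · · ·│5
4│· · · · · · · ·│4
3│· · · · · · · ·│3
2│♙ ♙ ♙ · · ♙ ♙ ♙│2
1│· · ♔ ♖ · · · ♖│1
  ─────────────────
  a b c d e f g h


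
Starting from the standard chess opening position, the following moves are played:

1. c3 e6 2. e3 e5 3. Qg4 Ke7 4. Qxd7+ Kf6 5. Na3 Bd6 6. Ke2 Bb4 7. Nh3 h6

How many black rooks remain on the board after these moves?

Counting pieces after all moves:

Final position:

  a b c d e f g h
  ─────────────────
8│♜ ♞ ♝ ♛ · · ♞ ♜│8
7│♟ ♟ ♟ ♕ · ♟ ♟ ·│7
6│· · · · · ♚ · ♟│6
5│· · · · ♟ · · ·│5
4│· ♝ · · · · · ·│4
3│♘ · ♙ · ♙ · · ♘│3
2│♙ ♙ · ♙ ♔ ♙ ♙ ♙│2
1│♖ · ♗ · · ♗ · ♖│1
  ─────────────────
  a b c d e f g h


2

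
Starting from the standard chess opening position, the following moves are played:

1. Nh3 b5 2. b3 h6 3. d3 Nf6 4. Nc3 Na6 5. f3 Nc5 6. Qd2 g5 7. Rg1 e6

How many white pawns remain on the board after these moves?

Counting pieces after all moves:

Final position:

  a b c d e f g h
  ─────────────────
8│♜ · ♝ ♛ ♚ ♝ · ♜│8
7│♟ · ♟ ♟ · ♟ · ·│7
6│· · · · ♟ ♞ · ♟│6
5│· ♟ ♞ · · · ♟ ·│5
4│· · · · · · · ·│4
3│· ♙ ♘ ♙ · ♙ · ♘│3
2│♙ · ♙ ♕ ♙ · ♙ ♙│2
1│♖ · ♗ · ♔ ♗ ♖ ·│1
  ─────────────────
  a b c d e f g h


8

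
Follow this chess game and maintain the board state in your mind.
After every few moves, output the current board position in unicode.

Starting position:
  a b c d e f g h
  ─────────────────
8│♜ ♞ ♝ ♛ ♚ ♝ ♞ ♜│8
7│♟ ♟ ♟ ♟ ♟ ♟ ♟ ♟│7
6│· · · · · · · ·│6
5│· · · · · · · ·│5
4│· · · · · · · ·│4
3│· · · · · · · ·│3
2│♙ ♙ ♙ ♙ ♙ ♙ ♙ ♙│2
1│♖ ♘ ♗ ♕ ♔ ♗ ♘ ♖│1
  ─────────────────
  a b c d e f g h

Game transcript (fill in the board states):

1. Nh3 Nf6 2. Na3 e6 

  a b c d e f g h
  ─────────────────
8│♜ ♞ ♝ ♛ ♚ ♝ · ♜│8
7│♟ ♟ ♟ ♟ · ♟ ♟ ♟│7
6│· · · · ♟ ♞ · ·│6
5│· · · · · · · ·│5
4│· · · · · · · ·│4
3│♘ · · · · · · ♘│3
2│♙ ♙ ♙ ♙ ♙ ♙ ♙ ♙│2
1│♖ · ♗ ♕ ♔ ♗ · ♖│1
  ─────────────────
  a b c d e f g h

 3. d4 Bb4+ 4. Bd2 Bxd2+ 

  a b c d e f g h
  ─────────────────
8│♜ ♞ ♝ ♛ ♚ · · ♜│8
7│♟ ♟ ♟ ♟ · ♟ ♟ ♟│7
6│· · · · ♟ ♞ · ·│6
5│· · · · · · · ·│5
4│· · · ♙ · · · ·│4
3│♘ · · · · · · ♘│3
2│♙ ♙ ♙ ♝ ♙ ♙ ♙ ♙│2
1│♖ · · ♕ ♔ ♗ · ♖│1
  ─────────────────
  a b c d e f g h

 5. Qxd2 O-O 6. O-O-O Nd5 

  a b c d e f g h
  ─────────────────
8│♜ ♞ ♝ ♛ · ♜ ♚ ·│8
7│♟ ♟ ♟ ♟ · ♟ ♟ ♟│7
6│· · · · ♟ · · ·│6
5│· · · ♞ · · · ·│5
4│· · · ♙ · · · ·│4
3│♘ · · · · · · ♘│3
2│♙ ♙ ♙ ♕ ♙ ♙ ♙ ♙│2
1│· · ♔ ♖ · ♗ · ♖│1
  ─────────────────
  a b c d e f g h

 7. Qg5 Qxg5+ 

  a b c d e f g h
  ─────────────────
8│♜ ♞ ♝ · · ♜ ♚ ·│8
7│♟ ♟ ♟ ♟ · ♟ ♟ ♟│7
6│· · · · ♟ · · ·│6
5│· · · ♞ · · ♛ ·│5
4│· · · ♙ · · · ·│4
3│♘ · · · · · · ♘│3
2│♙ ♙ ♙ · ♙ ♙ ♙ ♙│2
1│· · ♔ ♖ · ♗ · ♖│1
  ─────────────────
  a b c d e f g h


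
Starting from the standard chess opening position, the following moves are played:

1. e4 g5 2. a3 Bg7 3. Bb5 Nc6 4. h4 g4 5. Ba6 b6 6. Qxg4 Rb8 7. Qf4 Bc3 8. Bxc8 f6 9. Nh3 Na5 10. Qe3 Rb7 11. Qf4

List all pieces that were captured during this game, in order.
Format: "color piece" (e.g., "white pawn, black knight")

Tracking captures:
  Qxg4: captured black pawn
  Bxc8: captured black bishop

black pawn, black bishop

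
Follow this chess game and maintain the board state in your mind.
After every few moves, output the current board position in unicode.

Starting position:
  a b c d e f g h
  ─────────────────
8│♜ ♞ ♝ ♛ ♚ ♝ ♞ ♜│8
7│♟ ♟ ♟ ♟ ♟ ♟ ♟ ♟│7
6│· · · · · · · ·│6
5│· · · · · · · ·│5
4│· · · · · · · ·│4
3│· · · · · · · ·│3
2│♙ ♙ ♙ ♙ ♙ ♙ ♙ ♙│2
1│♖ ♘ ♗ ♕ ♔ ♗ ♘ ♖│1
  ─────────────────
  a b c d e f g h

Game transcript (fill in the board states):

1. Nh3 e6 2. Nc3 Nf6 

  a b c d e f g h
  ─────────────────
8│♜ ♞ ♝ ♛ ♚ ♝ · ♜│8
7│♟ ♟ ♟ ♟ · ♟ ♟ ♟│7
6│· · · · ♟ ♞ · ·│6
5│· · · · · · · ·│5
4│· · · · · · · ·│4
3│· · ♘ · · · · ♘│3
2│♙ ♙ ♙ ♙ ♙ ♙ ♙ ♙│2
1│♖ · ♗ ♕ ♔ ♗ · ♖│1
  ─────────────────
  a b c d e f g h

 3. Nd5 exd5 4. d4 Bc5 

  a b c d e f g h
  ─────────────────
8│♜ ♞ ♝ ♛ ♚ · · ♜│8
7│♟ ♟ ♟ ♟ · ♟ ♟ ♟│7
6│· · · · · ♞ · ·│6
5│· · ♝ ♟ · · · ·│5
4│· · · ♙ · · · ·│4
3│· · · · · · · ♘│3
2│♙ ♙ ♙ · ♙ ♙ ♙ ♙│2
1│♖ · ♗ ♕ ♔ ♗ · ♖│1
  ─────────────────
  a b c d e f g h

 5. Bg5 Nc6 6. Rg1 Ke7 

  a b c d e f g h
  ─────────────────
8│♜ · ♝ ♛ · · · ♜│8
7│♟ ♟ ♟ ♟ ♚ ♟ ♟ ♟│7
6│· · ♞ · · ♞ · ·│6
5│· · ♝ ♟ · · ♗ ·│5
4│· · · ♙ · · · ·│4
3│· · · · · · · ♘│3
2│♙ ♙ ♙ · ♙ ♙ ♙ ♙│2
1│♖ · · ♕ ♔ ♗ ♖ ·│1
  ─────────────────
  a b c d e f g h

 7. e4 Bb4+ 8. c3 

  a b c d e f g h
  ─────────────────
8│♜ · ♝ ♛ · · · ♜│8
7│♟ ♟ ♟ ♟ ♚ ♟ ♟ ♟│7
6│· · ♞ · · ♞ · ·│6
5│· · · ♟ · · ♗ ·│5
4│· ♝ · ♙ ♙ · · ·│4
3│· · ♙ · · · · ♘│3
2│♙ ♙ · · · ♙ ♙ ♙│2
1│♖ · · ♕ ♔ ♗ ♖ ·│1
  ─────────────────
  a b c d e f g h


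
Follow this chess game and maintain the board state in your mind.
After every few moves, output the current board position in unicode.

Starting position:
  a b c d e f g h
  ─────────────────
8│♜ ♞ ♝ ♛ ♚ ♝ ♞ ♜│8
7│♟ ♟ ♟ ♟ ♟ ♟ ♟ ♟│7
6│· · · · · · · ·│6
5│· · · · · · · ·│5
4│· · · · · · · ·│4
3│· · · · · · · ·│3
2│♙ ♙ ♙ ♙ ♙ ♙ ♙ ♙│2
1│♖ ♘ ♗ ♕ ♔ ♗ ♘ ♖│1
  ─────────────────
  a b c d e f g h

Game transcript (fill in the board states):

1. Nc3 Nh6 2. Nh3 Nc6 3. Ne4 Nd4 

  a b c d e f g h
  ─────────────────
8│♜ · ♝ ♛ ♚ ♝ · ♜│8
7│♟ ♟ ♟ ♟ ♟ ♟ ♟ ♟│7
6│· · · · · · · ♞│6
5│· · · · · · · ·│5
4│· · · ♞ ♘ · · ·│4
3│· · · · · · · ♘│3
2│♙ ♙ ♙ ♙ ♙ ♙ ♙ ♙│2
1│♖ · ♗ ♕ ♔ ♗ · ♖│1
  ─────────────────
  a b c d e f g h

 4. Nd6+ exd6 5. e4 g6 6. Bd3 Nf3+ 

  a b c d e f g h
  ─────────────────
8│♜ · ♝ ♛ ♚ ♝ · ♜│8
7│♟ ♟ ♟ ♟ · ♟ · ♟│7
6│· · · ♟ · · ♟ ♞│6
5│· · · · · · · ·│5
4│· · · · ♙ · · ·│4
3│· · · ♗ · ♞ · ♘│3
2│♙ ♙ ♙ ♙ · ♙ ♙ ♙│2
1│♖ · ♗ ♕ ♔ · · ♖│1
  ─────────────────
  a b c d e f g h

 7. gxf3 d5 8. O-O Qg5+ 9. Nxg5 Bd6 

  a b c d e f g h
  ─────────────────
8│♜ · ♝ · ♚ · · ♜│8
7│♟ ♟ ♟ ♟ · ♟ · ♟│7
6│· · · ♝ · · ♟ ♞│6
5│· · · ♟ · · ♘ ·│5
4│· · · · ♙ · · ·│4
3│· · · ♗ · ♙ · ·│3
2│♙ ♙ ♙ ♙ · ♙ · ♙│2
1│♖ · ♗ ♕ · ♖ ♔ ·│1
  ─────────────────
  a b c d e f g h

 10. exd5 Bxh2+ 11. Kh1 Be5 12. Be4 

  a b c d e f g h
  ─────────────────
8│♜ · ♝ · ♚ · · ♜│8
7│♟ ♟ ♟ ♟ · ♟ · ♟│7
6│· · · · · · ♟ ♞│6
5│· · · ♙ ♝ · ♘ ·│5
4│· · · · ♗ · · ·│4
3│· · · · · ♙ · ·│3
2│♙ ♙ ♙ ♙ · ♙ · ·│2
1│♖ · ♗ ♕ · ♖ · ♔│1
  ─────────────────
  a b c d e f g h


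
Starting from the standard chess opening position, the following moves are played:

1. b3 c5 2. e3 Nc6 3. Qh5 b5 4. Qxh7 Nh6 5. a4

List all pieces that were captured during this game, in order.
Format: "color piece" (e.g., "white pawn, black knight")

Tracking captures:
  Qxh7: captured black pawn

black pawn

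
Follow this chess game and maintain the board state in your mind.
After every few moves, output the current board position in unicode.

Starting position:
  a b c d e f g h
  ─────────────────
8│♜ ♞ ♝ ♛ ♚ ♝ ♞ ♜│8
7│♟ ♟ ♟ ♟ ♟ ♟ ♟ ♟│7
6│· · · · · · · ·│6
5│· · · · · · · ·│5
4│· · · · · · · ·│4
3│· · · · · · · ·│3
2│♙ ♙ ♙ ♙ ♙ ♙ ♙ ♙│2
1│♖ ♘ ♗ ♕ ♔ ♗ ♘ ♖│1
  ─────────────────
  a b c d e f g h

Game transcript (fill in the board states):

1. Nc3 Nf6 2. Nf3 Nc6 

  a b c d e f g h
  ─────────────────
8│♜ · ♝ ♛ ♚ ♝ · ♜│8
7│♟ ♟ ♟ ♟ ♟ ♟ ♟ ♟│7
6│· · ♞ · · ♞ · ·│6
5│· · · · · · · ·│5
4│· · · · · · · ·│4
3│· · ♘ · · ♘ · ·│3
2│♙ ♙ ♙ ♙ ♙ ♙ ♙ ♙│2
1│♖ · ♗ ♕ ♔ ♗ · ♖│1
  ─────────────────
  a b c d e f g h

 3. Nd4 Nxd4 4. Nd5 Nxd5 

  a b c d e f g h
  ─────────────────
8│♜ · ♝ ♛ ♚ ♝ · ♜│8
7│♟ ♟ ♟ ♟ ♟ ♟ ♟ ♟│7
6│· · · · · · · ·│6
5│· · · ♞ · · · ·│5
4│· · · ♞ · · · ·│4
3│· · · · · · · ·│3
2│♙ ♙ ♙ ♙ ♙ ♙ ♙ ♙│2
1│♖ · ♗ ♕ ♔ ♗ · ♖│1
  ─────────────────
  a b c d e f g h

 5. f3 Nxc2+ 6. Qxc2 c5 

  a b c d e f g h
  ─────────────────
8│♜ · ♝ ♛ ♚ ♝ · ♜│8
7│♟ ♟ · ♟ ♟ ♟ ♟ ♟│7
6│· · · · · · · ·│6
5│· · ♟ ♞ · · · ·│5
4│· · · · · · · ·│4
3│· · · · · ♙ · ·│3
2│♙ ♙ ♕ ♙ ♙ · ♙ ♙│2
1│♖ · ♗ · ♔ ♗ · ♖│1
  ─────────────────
  a b c d e f g h

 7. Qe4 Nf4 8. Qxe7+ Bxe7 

  a b c d e f g h
  ─────────────────
8│♜ · ♝ ♛ ♚ · · ♜│8
7│♟ ♟ · ♟ ♝ ♟ ♟ ♟│7
6│· · · · · · · ·│6
5│· · ♟ · · · · ·│5
4│· · · · · ♞ · ·│4
3│· · · · · ♙ · ·│3
2│♙ ♙ · ♙ ♙ · ♙ ♙│2
1│♖ · ♗ · ♔ ♗ · ♖│1
  ─────────────────
  a b c d e f g h

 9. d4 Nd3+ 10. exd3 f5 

  a b c d e f g h
  ─────────────────
8│♜ · ♝ ♛ ♚ · · ♜│8
7│♟ ♟ · ♟ ♝ · ♟ ♟│7
6│· · · · · · · ·│6
5│· · ♟ · · ♟ · ·│5
4│· · · ♙ · · · ·│4
3│· · · ♙ · ♙ · ·│3
2│♙ ♙ · · · · ♙ ♙│2
1│♖ · ♗ · ♔ ♗ · ♖│1
  ─────────────────
  a b c d e f g h



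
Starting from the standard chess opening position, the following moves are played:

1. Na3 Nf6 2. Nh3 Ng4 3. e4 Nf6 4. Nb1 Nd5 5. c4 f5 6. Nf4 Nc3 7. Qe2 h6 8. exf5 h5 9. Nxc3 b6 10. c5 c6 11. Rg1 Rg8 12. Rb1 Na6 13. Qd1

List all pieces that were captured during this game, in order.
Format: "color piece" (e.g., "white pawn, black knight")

Tracking captures:
  exf5: captured black pawn
  Nxc3: captured black knight

black pawn, black knight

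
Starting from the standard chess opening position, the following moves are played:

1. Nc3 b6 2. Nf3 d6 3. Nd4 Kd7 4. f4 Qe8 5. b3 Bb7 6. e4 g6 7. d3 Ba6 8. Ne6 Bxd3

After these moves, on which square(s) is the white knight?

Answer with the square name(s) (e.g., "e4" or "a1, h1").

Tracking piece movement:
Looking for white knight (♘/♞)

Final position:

  a b c d e f g h
  ─────────────────
8│♜ ♞ · · ♛ ♝ ♞ ♜│8
7│♟ · ♟ ♚ ♟ ♟ · ♟│7
6│· ♟ · ♟ ♘ · ♟ ·│6
5│· · · · · · · ·│5
4│· · · · ♙ ♙ · ·│4
3│· ♙ ♘ ♝ · · · ·│3
2│♙ · ♙ · · · ♙ ♙│2
1│♖ · ♗ ♕ ♔ ♗ · ♖│1
  ─────────────────
  a b c d e f g h


c3, e6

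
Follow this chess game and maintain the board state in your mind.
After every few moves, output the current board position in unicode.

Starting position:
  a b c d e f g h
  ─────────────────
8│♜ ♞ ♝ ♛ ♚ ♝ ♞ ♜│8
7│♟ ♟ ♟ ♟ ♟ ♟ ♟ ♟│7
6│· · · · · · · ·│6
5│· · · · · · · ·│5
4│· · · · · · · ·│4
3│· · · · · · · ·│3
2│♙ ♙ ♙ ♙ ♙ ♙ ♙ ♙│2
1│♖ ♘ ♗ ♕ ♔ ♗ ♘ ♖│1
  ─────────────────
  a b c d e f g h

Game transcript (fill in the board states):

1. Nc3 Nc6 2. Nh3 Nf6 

  a b c d e f g h
  ─────────────────
8│♜ · ♝ ♛ ♚ ♝ · ♜│8
7│♟ ♟ ♟ ♟ ♟ ♟ ♟ ♟│7
6│· · ♞ · · ♞ · ·│6
5│· · · · · · · ·│5
4│· · · · · · · ·│4
3│· · ♘ · · · · ♘│3
2│♙ ♙ ♙ ♙ ♙ ♙ ♙ ♙│2
1│♖ · ♗ ♕ ♔ ♗ · ♖│1
  ─────────────────
  a b c d e f g h

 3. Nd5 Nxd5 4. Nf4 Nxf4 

  a b c d e f g h
  ─────────────────
8│♜ · ♝ ♛ ♚ ♝ · ♜│8
7│♟ ♟ ♟ ♟ ♟ ♟ ♟ ♟│7
6│· · ♞ · · · · ·│6
5│· · · · · · · ·│5
4│· · · · · ♞ · ·│4
3│· · · · · · · ·│3
2│♙ ♙ ♙ ♙ ♙ ♙ ♙ ♙│2
1│♖ · ♗ ♕ ♔ ♗ · ♖│1
  ─────────────────
  a b c d e f g h

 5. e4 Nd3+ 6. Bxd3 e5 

  a b c d e f g h
  ─────────────────
8│♜ · ♝ ♛ ♚ ♝ · ♜│8
7│♟ ♟ ♟ ♟ · ♟ ♟ ♟│7
6│· · ♞ · · · · ·│6
5│· · · · ♟ · · ·│5
4│· · · · ♙ · · ·│4
3│· · · ♗ · · · ·│3
2│♙ ♙ ♙ ♙ · ♙ ♙ ♙│2
1│♖ · ♗ ♕ ♔ · · ♖│1
  ─────────────────
  a b c d e f g h

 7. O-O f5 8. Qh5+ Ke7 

  a b c d e f g h
  ─────────────────
8│♜ · ♝ ♛ · ♝ · ♜│8
7│♟ ♟ ♟ ♟ ♚ · ♟ ♟│7
6│· · ♞ · · · · ·│6
5│· · · · ♟ ♟ · ♕│5
4│· · · · ♙ · · ·│4
3│· · · ♗ · · · ·│3
2│♙ ♙ ♙ ♙ · ♙ ♙ ♙│2
1│♖ · ♗ · · ♖ ♔ ·│1
  ─────────────────
  a b c d e f g h

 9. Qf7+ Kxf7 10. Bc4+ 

  a b c d e f g h
  ─────────────────
8│♜ · ♝ ♛ · ♝ · ♜│8
7│♟ ♟ ♟ ♟ · ♚ ♟ ♟│7
6│· · ♞ · · · · ·│6
5│· · · · ♟ ♟ · ·│5
4│· · ♗ · ♙ · · ·│4
3│· · · · · · · ·│3
2│♙ ♙ ♙ ♙ · ♙ ♙ ♙│2
1│♖ · ♗ · · ♖ ♔ ·│1
  ─────────────────
  a b c d e f g h
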